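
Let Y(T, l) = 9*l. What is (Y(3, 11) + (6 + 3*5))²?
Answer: 14400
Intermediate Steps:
(Y(3, 11) + (6 + 3*5))² = (9*11 + (6 + 3*5))² = (99 + (6 + 15))² = (99 + 21)² = 120² = 14400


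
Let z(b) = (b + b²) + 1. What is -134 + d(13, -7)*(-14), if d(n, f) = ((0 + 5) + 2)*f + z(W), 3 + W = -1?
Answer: 370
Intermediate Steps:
W = -4 (W = -3 - 1 = -4)
z(b) = 1 + b + b²
d(n, f) = 13 + 7*f (d(n, f) = ((0 + 5) + 2)*f + (1 - 4 + (-4)²) = (5 + 2)*f + (1 - 4 + 16) = 7*f + 13 = 13 + 7*f)
-134 + d(13, -7)*(-14) = -134 + (13 + 7*(-7))*(-14) = -134 + (13 - 49)*(-14) = -134 - 36*(-14) = -134 + 504 = 370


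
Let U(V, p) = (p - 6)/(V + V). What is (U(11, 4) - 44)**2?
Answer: 235225/121 ≈ 1944.0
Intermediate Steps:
U(V, p) = (-6 + p)/(2*V) (U(V, p) = (-6 + p)/((2*V)) = (-6 + p)*(1/(2*V)) = (-6 + p)/(2*V))
(U(11, 4) - 44)**2 = ((1/2)*(-6 + 4)/11 - 44)**2 = ((1/2)*(1/11)*(-2) - 44)**2 = (-1/11 - 44)**2 = (-485/11)**2 = 235225/121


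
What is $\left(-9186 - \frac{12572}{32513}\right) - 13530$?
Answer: $- \frac{738577880}{32513} \approx -22716.0$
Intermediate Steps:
$\left(-9186 - \frac{12572}{32513}\right) - 13530 = - \frac{298676990}{32513} - 13530 = - \frac{738577880}{32513}$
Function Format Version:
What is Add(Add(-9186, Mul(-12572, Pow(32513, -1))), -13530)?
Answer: Rational(-738577880, 32513) ≈ -22716.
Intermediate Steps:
Add(Add(-9186, Mul(-12572, Pow(32513, -1))), -13530) = Add(Add(-9186, Mul(-12572, Rational(1, 32513))), -13530) = Add(Add(-9186, Rational(-12572, 32513)), -13530) = Add(Rational(-298676990, 32513), -13530) = Rational(-738577880, 32513)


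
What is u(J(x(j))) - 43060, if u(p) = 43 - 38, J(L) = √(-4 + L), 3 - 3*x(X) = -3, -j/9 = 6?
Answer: -43055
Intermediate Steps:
j = -54 (j = -9*6 = -54)
x(X) = 2 (x(X) = 1 - ⅓*(-3) = 1 + 1 = 2)
u(p) = 5
u(J(x(j))) - 43060 = 5 - 43060 = -43055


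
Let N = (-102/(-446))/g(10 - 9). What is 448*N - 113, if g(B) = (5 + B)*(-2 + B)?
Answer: -29007/223 ≈ -130.08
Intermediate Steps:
g(B) = (-2 + B)*(5 + B)
N = -17/446 (N = (-102/(-446))/(-10 + (10 - 9)² + 3*(10 - 9)) = (-102*(-1/446))/(-10 + 1² + 3*1) = 51/(223*(-10 + 1 + 3)) = (51/223)/(-6) = (51/223)*(-⅙) = -17/446 ≈ -0.038117)
448*N - 113 = 448*(-17/446) - 113 = -3808/223 - 113 = -29007/223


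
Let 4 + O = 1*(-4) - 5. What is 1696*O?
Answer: -22048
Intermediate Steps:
O = -13 (O = -4 + (1*(-4) - 5) = -4 + (-4 - 5) = -4 - 9 = -13)
1696*O = 1696*(-13) = -22048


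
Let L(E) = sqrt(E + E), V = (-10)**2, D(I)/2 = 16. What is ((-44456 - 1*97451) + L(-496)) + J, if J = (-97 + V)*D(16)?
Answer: -141811 + 4*I*sqrt(62) ≈ -1.4181e+5 + 31.496*I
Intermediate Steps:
D(I) = 32 (D(I) = 2*16 = 32)
V = 100
J = 96 (J = (-97 + 100)*32 = 3*32 = 96)
L(E) = sqrt(2)*sqrt(E) (L(E) = sqrt(2*E) = sqrt(2)*sqrt(E))
((-44456 - 1*97451) + L(-496)) + J = ((-44456 - 1*97451) + sqrt(2)*sqrt(-496)) + 96 = ((-44456 - 97451) + sqrt(2)*(4*I*sqrt(31))) + 96 = (-141907 + 4*I*sqrt(62)) + 96 = -141811 + 4*I*sqrt(62)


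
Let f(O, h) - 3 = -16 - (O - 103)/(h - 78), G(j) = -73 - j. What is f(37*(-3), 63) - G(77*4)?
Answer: 5306/15 ≈ 353.73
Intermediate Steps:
f(O, h) = -13 - (-103 + O)/(-78 + h) (f(O, h) = 3 + (-16 - (O - 103)/(h - 78)) = 3 + (-16 - (-103 + O)/(-78 + h)) = -13 - (-103 + O)/(-78 + h))
f(37*(-3), 63) - G(77*4) = (1117 - 37*(-3) - 13*63)/(-78 + 63) - (-73 - 77*4) = (1117 - 1*(-111) - 819)/(-15) - (-73 - 1*308) = -(1117 + 111 - 819)/15 - (-73 - 308) = -1/15*409 - 1*(-381) = -409/15 + 381 = 5306/15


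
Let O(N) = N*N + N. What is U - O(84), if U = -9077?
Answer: -16217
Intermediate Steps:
O(N) = N + N² (O(N) = N² + N = N + N²)
U - O(84) = -9077 - 84*(1 + 84) = -9077 - 84*85 = -9077 - 1*7140 = -9077 - 7140 = -16217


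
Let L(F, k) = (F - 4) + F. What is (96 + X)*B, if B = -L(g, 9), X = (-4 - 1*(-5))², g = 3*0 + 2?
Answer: 0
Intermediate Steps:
g = 2 (g = 0 + 2 = 2)
L(F, k) = -4 + 2*F (L(F, k) = (-4 + F) + F = -4 + 2*F)
X = 1 (X = (-4 + 5)² = 1² = 1)
B = 0 (B = -(-4 + 2*2) = -(-4 + 4) = -1*0 = 0)
(96 + X)*B = (96 + 1)*0 = 97*0 = 0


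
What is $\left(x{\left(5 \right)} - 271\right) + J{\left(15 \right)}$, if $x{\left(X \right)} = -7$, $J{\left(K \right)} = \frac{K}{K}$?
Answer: $-277$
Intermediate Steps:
$J{\left(K \right)} = 1$
$\left(x{\left(5 \right)} - 271\right) + J{\left(15 \right)} = \left(-7 - 271\right) + 1 = -278 + 1 = -277$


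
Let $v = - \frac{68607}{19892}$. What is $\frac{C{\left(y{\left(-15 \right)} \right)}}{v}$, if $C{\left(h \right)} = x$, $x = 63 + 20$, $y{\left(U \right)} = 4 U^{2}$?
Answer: $- \frac{1651036}{68607} \approx -24.065$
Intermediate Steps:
$x = 83$
$C{\left(h \right)} = 83$
$v = - \frac{68607}{19892}$ ($v = \left(-68607\right) \frac{1}{19892} = - \frac{68607}{19892} \approx -3.449$)
$\frac{C{\left(y{\left(-15 \right)} \right)}}{v} = \frac{83}{- \frac{68607}{19892}} = 83 \left(- \frac{19892}{68607}\right) = - \frac{1651036}{68607}$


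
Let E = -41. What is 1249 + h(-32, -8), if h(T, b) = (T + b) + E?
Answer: 1168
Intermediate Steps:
h(T, b) = -41 + T + b (h(T, b) = (T + b) - 41 = -41 + T + b)
1249 + h(-32, -8) = 1249 + (-41 - 32 - 8) = 1249 - 81 = 1168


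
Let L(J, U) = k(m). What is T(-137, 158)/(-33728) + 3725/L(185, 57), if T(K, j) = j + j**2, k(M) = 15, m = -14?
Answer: 12525997/50592 ≈ 247.59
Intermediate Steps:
L(J, U) = 15
T(-137, 158)/(-33728) + 3725/L(185, 57) = (158*(1 + 158))/(-33728) + 3725/15 = (158*159)*(-1/33728) + 3725*(1/15) = 25122*(-1/33728) + 745/3 = -12561/16864 + 745/3 = 12525997/50592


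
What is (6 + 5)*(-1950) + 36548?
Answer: 15098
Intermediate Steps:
(6 + 5)*(-1950) + 36548 = 11*(-1950) + 36548 = -21450 + 36548 = 15098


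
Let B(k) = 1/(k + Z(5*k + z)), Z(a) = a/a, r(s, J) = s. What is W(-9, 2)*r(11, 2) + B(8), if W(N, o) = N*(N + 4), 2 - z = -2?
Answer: 4456/9 ≈ 495.11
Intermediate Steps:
z = 4 (z = 2 - 1*(-2) = 2 + 2 = 4)
W(N, o) = N*(4 + N)
Z(a) = 1
B(k) = 1/(1 + k) (B(k) = 1/(k + 1) = 1/(1 + k))
W(-9, 2)*r(11, 2) + B(8) = -9*(4 - 9)*11 + 1/(1 + 8) = -9*(-5)*11 + 1/9 = 45*11 + ⅑ = 495 + ⅑ = 4456/9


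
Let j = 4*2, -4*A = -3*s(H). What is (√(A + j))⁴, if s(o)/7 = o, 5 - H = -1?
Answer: 6241/4 ≈ 1560.3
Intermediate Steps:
H = 6 (H = 5 - 1*(-1) = 5 + 1 = 6)
s(o) = 7*o
A = 63/2 (A = -(-3)*7*6/4 = -(-3)*42/4 = -¼*(-126) = 63/2 ≈ 31.500)
j = 8
(√(A + j))⁴ = (√(63/2 + 8))⁴ = (√(79/2))⁴ = (√158/2)⁴ = 6241/4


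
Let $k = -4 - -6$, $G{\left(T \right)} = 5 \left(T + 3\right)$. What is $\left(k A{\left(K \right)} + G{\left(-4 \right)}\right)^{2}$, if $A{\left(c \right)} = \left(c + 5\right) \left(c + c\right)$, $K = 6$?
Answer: $67081$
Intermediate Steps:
$A{\left(c \right)} = 2 c \left(5 + c\right)$ ($A{\left(c \right)} = \left(5 + c\right) 2 c = 2 c \left(5 + c\right)$)
$G{\left(T \right)} = 15 + 5 T$ ($G{\left(T \right)} = 5 \left(3 + T\right) = 15 + 5 T$)
$k = 2$ ($k = -4 + 6 = 2$)
$\left(k A{\left(K \right)} + G{\left(-4 \right)}\right)^{2} = \left(2 \cdot 2 \cdot 6 \left(5 + 6\right) + \left(15 + 5 \left(-4\right)\right)\right)^{2} = \left(2 \cdot 2 \cdot 6 \cdot 11 + \left(15 - 20\right)\right)^{2} = \left(2 \cdot 132 - 5\right)^{2} = \left(264 - 5\right)^{2} = 259^{2} = 67081$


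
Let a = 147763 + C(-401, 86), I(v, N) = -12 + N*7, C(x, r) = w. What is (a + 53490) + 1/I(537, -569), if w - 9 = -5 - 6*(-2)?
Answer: 804069654/3995 ≈ 2.0127e+5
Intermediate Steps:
w = 16 (w = 9 + (-5 - 6*(-2)) = 9 + (-5 + 12) = 9 + 7 = 16)
C(x, r) = 16
I(v, N) = -12 + 7*N
a = 147779 (a = 147763 + 16 = 147779)
(a + 53490) + 1/I(537, -569) = (147779 + 53490) + 1/(-12 + 7*(-569)) = 201269 + 1/(-12 - 3983) = 201269 + 1/(-3995) = 201269 - 1/3995 = 804069654/3995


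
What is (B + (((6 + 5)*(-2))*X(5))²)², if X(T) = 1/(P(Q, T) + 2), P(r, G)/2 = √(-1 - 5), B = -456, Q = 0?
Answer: (774337*I + 4379424*√6)/(I + 20*√6) ≈ 2.192e+5 + 11332.0*I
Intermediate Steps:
P(r, G) = 2*I*√6 (P(r, G) = 2*√(-1 - 5) = 2*√(-6) = 2*(I*√6) = 2*I*√6)
X(T) = 1/(2 + 2*I*√6) (X(T) = 1/(2*I*√6 + 2) = 1/(2 + 2*I*√6))
(B + (((6 + 5)*(-2))*X(5))²)² = (-456 + (((6 + 5)*(-2))*(1/14 - I*√6/14))²)² = (-456 + ((11*(-2))*(1/14 - I*√6/14))²)² = (-456 + (-22*(1/14 - I*√6/14))²)² = (-456 + (-11/7 + 11*I*√6/7)²)²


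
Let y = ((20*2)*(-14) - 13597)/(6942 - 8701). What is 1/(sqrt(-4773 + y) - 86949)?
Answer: -50981097/4432758196903 - 5*I*sqrt(589725858)/13298274590709 ≈ -1.1501e-5 - 9.1306e-9*I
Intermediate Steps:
y = 14157/1759 (y = (40*(-14) - 13597)/(-1759) = (-560 - 13597)*(-1/1759) = -14157*(-1/1759) = 14157/1759 ≈ 8.0483)
1/(sqrt(-4773 + y) - 86949) = 1/(sqrt(-4773 + 14157/1759) - 86949) = 1/(sqrt(-8381550/1759) - 86949) = 1/(5*I*sqrt(589725858)/1759 - 86949) = 1/(-86949 + 5*I*sqrt(589725858)/1759)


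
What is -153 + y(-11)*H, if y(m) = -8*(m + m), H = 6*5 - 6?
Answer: 4071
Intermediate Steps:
H = 24 (H = 30 - 6 = 24)
y(m) = -16*m
-153 + y(-11)*H = -153 - 16*(-11)*24 = -153 + 176*24 = -153 + 4224 = 4071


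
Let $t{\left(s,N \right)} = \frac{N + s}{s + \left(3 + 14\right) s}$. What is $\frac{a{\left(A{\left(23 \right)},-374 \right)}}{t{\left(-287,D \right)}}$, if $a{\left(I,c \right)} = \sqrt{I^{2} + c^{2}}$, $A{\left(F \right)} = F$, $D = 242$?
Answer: $\frac{574 \sqrt{140405}}{5} \approx 43016.0$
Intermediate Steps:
$t{\left(s,N \right)} = \frac{N + s}{18 s}$ ($t{\left(s,N \right)} = \frac{N + s}{s + 17 s} = \frac{N + s}{18 s}$)
$\frac{a{\left(A{\left(23 \right)},-374 \right)}}{t{\left(-287,D \right)}} = \frac{\sqrt{23^{2} + \left(-374\right)^{2}}}{\frac{1}{18} \frac{1}{-287} \left(242 - 287\right)} = \frac{\sqrt{529 + 139876}}{\frac{1}{18} \left(- \frac{1}{287}\right) \left(-45\right)} = \frac{\sqrt{140405}}{\frac{5}{574}} = \sqrt{140405} \cdot \frac{574}{5} = \frac{574 \sqrt{140405}}{5}$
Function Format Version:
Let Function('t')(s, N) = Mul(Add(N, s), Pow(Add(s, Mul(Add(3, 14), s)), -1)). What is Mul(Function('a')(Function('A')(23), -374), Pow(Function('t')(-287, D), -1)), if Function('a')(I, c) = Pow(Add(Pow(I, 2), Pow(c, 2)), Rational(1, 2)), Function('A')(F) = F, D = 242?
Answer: Mul(Rational(574, 5), Pow(140405, Rational(1, 2))) ≈ 43016.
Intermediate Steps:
Function('t')(s, N) = Mul(Rational(1, 18), Pow(s, -1), Add(N, s)) (Function('t')(s, N) = Mul(Add(N, s), Pow(Add(s, Mul(17, s)), -1)) = Mul(Add(N, s), Pow(Mul(18, s), -1)) = Mul(Add(N, s), Mul(Rational(1, 18), Pow(s, -1))) = Mul(Rational(1, 18), Pow(s, -1), Add(N, s)))
Mul(Function('a')(Function('A')(23), -374), Pow(Function('t')(-287, D), -1)) = Mul(Pow(Add(Pow(23, 2), Pow(-374, 2)), Rational(1, 2)), Pow(Mul(Rational(1, 18), Pow(-287, -1), Add(242, -287)), -1)) = Mul(Pow(Add(529, 139876), Rational(1, 2)), Pow(Mul(Rational(1, 18), Rational(-1, 287), -45), -1)) = Mul(Pow(140405, Rational(1, 2)), Pow(Rational(5, 574), -1)) = Mul(Pow(140405, Rational(1, 2)), Rational(574, 5)) = Mul(Rational(574, 5), Pow(140405, Rational(1, 2)))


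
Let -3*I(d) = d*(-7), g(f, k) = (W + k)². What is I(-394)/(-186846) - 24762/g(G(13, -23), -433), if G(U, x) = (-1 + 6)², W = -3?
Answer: -3338939297/26639007912 ≈ -0.12534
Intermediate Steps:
G(U, x) = 25 (G(U, x) = 5² = 25)
g(f, k) = (-3 + k)²
I(d) = 7*d/3 (I(d) = -d*(-7)/3 = -(-7)*d/3 = 7*d/3)
I(-394)/(-186846) - 24762/g(G(13, -23), -433) = ((7/3)*(-394))/(-186846) - 24762/(-3 - 433)² = -2758/3*(-1/186846) - 24762/((-436)²) = 1379/280269 - 24762/190096 = 1379/280269 - 24762*1/190096 = 1379/280269 - 12381/95048 = -3338939297/26639007912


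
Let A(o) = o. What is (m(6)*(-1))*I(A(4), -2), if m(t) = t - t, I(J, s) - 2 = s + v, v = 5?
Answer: 0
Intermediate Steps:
I(J, s) = 7 + s (I(J, s) = 2 + (s + 5) = 2 + (5 + s) = 7 + s)
m(t) = 0
(m(6)*(-1))*I(A(4), -2) = (0*(-1))*(7 - 2) = 0*5 = 0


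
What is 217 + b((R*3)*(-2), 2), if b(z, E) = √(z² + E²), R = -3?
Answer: 217 + 2*√82 ≈ 235.11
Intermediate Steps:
b(z, E) = √(E² + z²)
217 + b((R*3)*(-2), 2) = 217 + √(2² + (-3*3*(-2))²) = 217 + √(4 + (-9*(-2))²) = 217 + √(4 + 18²) = 217 + √(4 + 324) = 217 + √328 = 217 + 2*√82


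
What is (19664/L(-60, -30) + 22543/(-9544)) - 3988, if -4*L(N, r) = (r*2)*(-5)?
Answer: -3043974341/715800 ≈ -4252.5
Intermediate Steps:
L(N, r) = 5*r/2 (L(N, r) = -r*2*(-5)/4 = -2*r*(-5)/4 = -(-5)*r/2 = 5*r/2)
(19664/L(-60, -30) + 22543/(-9544)) - 3988 = (19664/(((5/2)*(-30))) + 22543/(-9544)) - 3988 = (19664/(-75) + 22543*(-1/9544)) - 3988 = (19664*(-1/75) - 22543/9544) - 3988 = (-19664/75 - 22543/9544) - 3988 = -189363941/715800 - 3988 = -3043974341/715800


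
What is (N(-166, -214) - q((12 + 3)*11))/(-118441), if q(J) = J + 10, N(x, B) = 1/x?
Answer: 29051/19661206 ≈ 0.0014776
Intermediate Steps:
q(J) = 10 + J
(N(-166, -214) - q((12 + 3)*11))/(-118441) = (1/(-166) - (10 + (12 + 3)*11))/(-118441) = (-1/166 - (10 + 15*11))*(-1/118441) = (-1/166 - (10 + 165))*(-1/118441) = (-1/166 - 1*175)*(-1/118441) = (-1/166 - 175)*(-1/118441) = -29051/166*(-1/118441) = 29051/19661206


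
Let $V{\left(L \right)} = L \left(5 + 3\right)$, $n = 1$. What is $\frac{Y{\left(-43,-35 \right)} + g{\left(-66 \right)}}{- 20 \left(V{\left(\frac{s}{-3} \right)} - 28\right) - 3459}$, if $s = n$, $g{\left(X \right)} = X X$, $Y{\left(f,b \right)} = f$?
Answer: $- \frac{12939}{8537} \approx -1.5156$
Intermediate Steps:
$g{\left(X \right)} = X^{2}$
$s = 1$
$V{\left(L \right)} = 8 L$ ($V{\left(L \right)} = L 8 = 8 L$)
$\frac{Y{\left(-43,-35 \right)} + g{\left(-66 \right)}}{- 20 \left(V{\left(\frac{s}{-3} \right)} - 28\right) - 3459} = \frac{-43 + \left(-66\right)^{2}}{- 20 \left(8 \cdot 1 \frac{1}{-3} - 28\right) - 3459} = \frac{-43 + 4356}{- 20 \left(8 \cdot 1 \left(- \frac{1}{3}\right) - 28\right) - 3459} = \frac{4313}{- 20 \left(8 \left(- \frac{1}{3}\right) - 28\right) - 3459} = \frac{4313}{- 20 \left(- \frac{8}{3} - 28\right) - 3459} = \frac{4313}{\left(-20\right) \left(- \frac{92}{3}\right) - 3459} = \frac{4313}{\frac{1840}{3} - 3459} = \frac{4313}{- \frac{8537}{3}} = 4313 \left(- \frac{3}{8537}\right) = - \frac{12939}{8537}$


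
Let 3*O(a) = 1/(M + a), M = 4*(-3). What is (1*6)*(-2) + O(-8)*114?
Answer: -139/10 ≈ -13.900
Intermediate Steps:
M = -12
O(a) = 1/(3*(-12 + a))
(1*6)*(-2) + O(-8)*114 = (1*6)*(-2) + (1/(3*(-12 - 8)))*114 = 6*(-2) + ((⅓)/(-20))*114 = -12 + ((⅓)*(-1/20))*114 = -12 - 1/60*114 = -12 - 19/10 = -139/10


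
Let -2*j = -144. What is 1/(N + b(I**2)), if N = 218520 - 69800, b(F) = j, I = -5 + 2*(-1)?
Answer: 1/148792 ≈ 6.7208e-6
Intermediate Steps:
I = -7 (I = -5 - 2 = -7)
j = 72 (j = -1/2*(-144) = 72)
b(F) = 72
N = 148720
1/(N + b(I**2)) = 1/(148720 + 72) = 1/148792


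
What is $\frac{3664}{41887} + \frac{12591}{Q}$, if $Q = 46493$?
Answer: $\frac{697749569}{1947452291} \approx 0.35829$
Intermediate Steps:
$\frac{3664}{41887} + \frac{12591}{Q} = \frac{3664}{41887} + \frac{12591}{46493} = \frac{697749569}{1947452291}$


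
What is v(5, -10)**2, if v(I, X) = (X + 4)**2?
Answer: 1296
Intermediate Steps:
v(I, X) = (4 + X)**2
v(5, -10)**2 = ((4 - 10)**2)**2 = ((-6)**2)**2 = 36**2 = 1296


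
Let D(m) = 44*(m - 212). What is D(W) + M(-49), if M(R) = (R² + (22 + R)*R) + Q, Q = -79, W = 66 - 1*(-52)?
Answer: -491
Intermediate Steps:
W = 118 (W = 66 + 52 = 118)
M(R) = -79 + R² + R*(22 + R) (M(R) = (R² + (22 + R)*R) - 79 = (R² + R*(22 + R)) - 79 = -79 + R² + R*(22 + R))
D(m) = -9328 + 44*m (D(m) = 44*(-212 + m) = -9328 + 44*m)
D(W) + M(-49) = (-9328 + 44*118) + (-79 + 2*(-49)² + 22*(-49)) = (-9328 + 5192) + (-79 + 2*2401 - 1078) = -4136 + (-79 + 4802 - 1078) = -4136 + 3645 = -491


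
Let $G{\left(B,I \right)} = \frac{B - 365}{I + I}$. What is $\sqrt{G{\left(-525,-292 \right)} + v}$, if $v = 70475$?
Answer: $\frac{\sqrt{1502277585}}{146} \approx 265.47$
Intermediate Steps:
$G{\left(B,I \right)} = \frac{-365 + B}{2 I}$
$\sqrt{G{\left(-525,-292 \right)} + v} = \sqrt{\frac{-365 - 525}{2 \left(-292\right)} + 70475} = \sqrt{\frac{1}{2} \left(- \frac{1}{292}\right) \left(-890\right) + 70475} = \sqrt{\frac{445}{292} + 70475} = \sqrt{\frac{20579145}{292}} = \frac{\sqrt{1502277585}}{146}$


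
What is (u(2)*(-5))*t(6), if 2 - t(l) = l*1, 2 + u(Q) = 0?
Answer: -40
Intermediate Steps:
u(Q) = -2 (u(Q) = -2 + 0 = -2)
t(l) = 2 - l
(u(2)*(-5))*t(6) = (-2*(-5))*(2 - 1*6) = 10*(2 - 6) = 10*(-4) = -40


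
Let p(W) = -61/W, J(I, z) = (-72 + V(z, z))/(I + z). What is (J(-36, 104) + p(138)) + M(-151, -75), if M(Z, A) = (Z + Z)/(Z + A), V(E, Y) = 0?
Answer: -43627/265098 ≈ -0.16457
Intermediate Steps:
J(I, z) = -72/(I + z) (J(I, z) = (-72 + 0)/(I + z) = -72/(I + z))
M(Z, A) = 2*Z/(A + Z) (M(Z, A) = (2*Z)/(A + Z) = 2*Z/(A + Z))
(J(-36, 104) + p(138)) + M(-151, -75) = (-72/(-36 + 104) - 61/138) + 2*(-151)/(-75 - 151) = (-72/68 - 61*1/138) + 2*(-151)/(-226) = (-72*1/68 - 61/138) + 2*(-151)*(-1/226) = (-18/17 - 61/138) + 151/113 = -3521/2346 + 151/113 = -43627/265098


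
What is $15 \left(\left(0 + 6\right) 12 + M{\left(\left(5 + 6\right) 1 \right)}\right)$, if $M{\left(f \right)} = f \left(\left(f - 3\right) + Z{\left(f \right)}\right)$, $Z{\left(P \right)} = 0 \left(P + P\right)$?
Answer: $2400$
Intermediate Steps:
$Z{\left(P \right)} = 0$ ($Z{\left(P \right)} = 0 \cdot 2 P = 0$)
$M{\left(f \right)} = f \left(-3 + f\right)$ ($M{\left(f \right)} = f \left(\left(f - 3\right) + 0\right) = f \left(\left(-3 + f\right) + 0\right) = f \left(-3 + f\right)$)
$15 \left(\left(0 + 6\right) 12 + M{\left(\left(5 + 6\right) 1 \right)}\right) = 15 \left(\left(0 + 6\right) 12 + \left(5 + 6\right) 1 \left(-3 + \left(5 + 6\right) 1\right)\right) = 15 \left(6 \cdot 12 + 11 \cdot 1 \left(-3 + 11 \cdot 1\right)\right) = 15 \left(72 + 11 \left(-3 + 11\right)\right) = 15 \left(72 + 11 \cdot 8\right) = 15 \left(72 + 88\right) = 15 \cdot 160 = 2400$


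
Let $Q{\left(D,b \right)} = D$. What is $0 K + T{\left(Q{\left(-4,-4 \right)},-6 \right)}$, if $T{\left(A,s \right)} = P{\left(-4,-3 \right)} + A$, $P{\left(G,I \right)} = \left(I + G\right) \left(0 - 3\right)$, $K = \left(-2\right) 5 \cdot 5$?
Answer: $17$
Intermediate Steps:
$K = -50$ ($K = \left(-10\right) 5 = -50$)
$P{\left(G,I \right)} = - 3 G - 3 I$ ($P{\left(G,I \right)} = \left(G + I\right) \left(-3\right) = - 3 G - 3 I$)
$T{\left(A,s \right)} = 21 + A$ ($T{\left(A,s \right)} = \left(\left(-3\right) \left(-4\right) - -9\right) + A = \left(12 + 9\right) + A = 21 + A$)
$0 K + T{\left(Q{\left(-4,-4 \right)},-6 \right)} = 0 \left(-50\right) + \left(21 - 4\right) = 0 + 17 = 17$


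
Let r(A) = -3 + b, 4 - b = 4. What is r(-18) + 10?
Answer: 7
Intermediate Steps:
b = 0 (b = 4 - 1*4 = 4 - 4 = 0)
r(A) = -3 (r(A) = -3 + 0 = -3)
r(-18) + 10 = -3 + 10 = 7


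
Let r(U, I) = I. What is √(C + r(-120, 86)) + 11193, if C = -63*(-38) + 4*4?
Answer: 11193 + 8*√39 ≈ 11243.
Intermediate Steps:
C = 2410 (C = 2394 + 16 = 2410)
√(C + r(-120, 86)) + 11193 = √(2410 + 86) + 11193 = √2496 + 11193 = 8*√39 + 11193 = 11193 + 8*√39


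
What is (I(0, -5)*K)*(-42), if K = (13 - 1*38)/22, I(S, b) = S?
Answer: 0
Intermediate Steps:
K = -25/22 (K = (13 - 38)*(1/22) = -25*1/22 = -25/22 ≈ -1.1364)
(I(0, -5)*K)*(-42) = (0*(-25/22))*(-42) = 0*(-42) = 0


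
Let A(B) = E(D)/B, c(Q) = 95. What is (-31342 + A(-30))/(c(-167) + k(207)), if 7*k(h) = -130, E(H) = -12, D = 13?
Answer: -1096956/2675 ≈ -410.08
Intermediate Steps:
A(B) = -12/B
k(h) = -130/7 (k(h) = (⅐)*(-130) = -130/7)
(-31342 + A(-30))/(c(-167) + k(207)) = (-31342 - 12/(-30))/(95 - 130/7) = (-31342 - 12*(-1/30))/(535/7) = (-31342 + ⅖)*(7/535) = -156708/5*7/535 = -1096956/2675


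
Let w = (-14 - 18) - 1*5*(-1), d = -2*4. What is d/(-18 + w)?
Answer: 8/45 ≈ 0.17778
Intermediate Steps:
d = -8
w = -27 (w = -32 - 5*(-1) = -32 + 5 = -27)
d/(-18 + w) = -8/(-18 - 27) = -8/(-45) = -1/45*(-8) = 8/45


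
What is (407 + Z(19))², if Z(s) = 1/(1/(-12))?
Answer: 156025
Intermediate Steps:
Z(s) = -12 (Z(s) = 1/(-1/12) = -12)
(407 + Z(19))² = (407 - 12)² = 395² = 156025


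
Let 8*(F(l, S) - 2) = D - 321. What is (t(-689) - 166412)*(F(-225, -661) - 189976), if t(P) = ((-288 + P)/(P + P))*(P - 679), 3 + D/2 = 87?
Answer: 21911172972815/689 ≈ 3.1801e+10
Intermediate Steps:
D = 168 (D = -6 + 2*87 = -6 + 174 = 168)
t(P) = (-679 + P)*(-288 + P)/(2*P) (t(P) = ((-288 + P)/((2*P)))*(-679 + P) = ((-288 + P)*(1/(2*P)))*(-679 + P) = ((-288 + P)/(2*P))*(-679 + P) = (-679 + P)*(-288 + P)/(2*P))
F(l, S) = -137/8 (F(l, S) = 2 + (168 - 321)/8 = 2 + (⅛)*(-153) = 2 - 153/8 = -137/8)
(t(-689) - 166412)*(F(-225, -661) - 189976) = ((½)*(195552 - 689*(-967 - 689))/(-689) - 166412)*(-137/8 - 189976) = ((½)*(-1/689)*(195552 - 689*(-1656)) - 166412)*(-1519945/8) = ((½)*(-1/689)*(195552 + 1140984) - 166412)*(-1519945/8) = ((½)*(-1/689)*1336536 - 166412)*(-1519945/8) = (-668268/689 - 166412)*(-1519945/8) = -115326136/689*(-1519945/8) = 21911172972815/689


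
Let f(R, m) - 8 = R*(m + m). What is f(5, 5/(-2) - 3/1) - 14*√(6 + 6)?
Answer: -47 - 28*√3 ≈ -95.497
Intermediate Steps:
f(R, m) = 8 + 2*R*m (f(R, m) = 8 + R*(m + m) = 8 + R*(2*m) = 8 + 2*R*m)
f(5, 5/(-2) - 3/1) - 14*√(6 + 6) = (8 + 2*5*(5/(-2) - 3/1)) - 14*√(6 + 6) = (8 + 2*5*(5*(-½) - 3*1)) - 28*√3 = (8 + 2*5*(-5/2 - 3)) - 28*√3 = (8 + 2*5*(-11/2)) - 28*√3 = (8 - 55) - 28*√3 = -47 - 28*√3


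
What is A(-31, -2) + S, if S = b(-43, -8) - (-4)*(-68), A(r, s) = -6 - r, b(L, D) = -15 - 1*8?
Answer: -270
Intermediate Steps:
b(L, D) = -23 (b(L, D) = -15 - 8 = -23)
S = -295 (S = -23 - (-4)*(-68) = -23 - 1*272 = -23 - 272 = -295)
A(-31, -2) + S = (-6 - 1*(-31)) - 295 = (-6 + 31) - 295 = 25 - 295 = -270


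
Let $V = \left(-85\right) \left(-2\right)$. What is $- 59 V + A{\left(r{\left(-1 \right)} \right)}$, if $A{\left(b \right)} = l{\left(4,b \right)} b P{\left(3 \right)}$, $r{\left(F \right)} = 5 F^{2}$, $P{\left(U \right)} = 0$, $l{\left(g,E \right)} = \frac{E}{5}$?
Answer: $-10030$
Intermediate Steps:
$l{\left(g,E \right)} = \frac{E}{5}$ ($l{\left(g,E \right)} = E \frac{1}{5} = \frac{E}{5}$)
$V = 170$
$A{\left(b \right)} = 0$ ($A{\left(b \right)} = \frac{b}{5} b 0 = \frac{b^{2}}{5} \cdot 0 = 0$)
$- 59 V + A{\left(r{\left(-1 \right)} \right)} = \left(-59\right) 170 + 0 = -10030 + 0 = -10030$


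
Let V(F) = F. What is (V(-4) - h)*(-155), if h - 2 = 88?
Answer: 14570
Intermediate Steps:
h = 90 (h = 2 + 88 = 90)
(V(-4) - h)*(-155) = (-4 - 1*90)*(-155) = (-4 - 90)*(-155) = -94*(-155) = 14570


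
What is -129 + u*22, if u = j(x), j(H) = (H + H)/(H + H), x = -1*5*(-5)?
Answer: -107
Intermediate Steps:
x = 25 (x = -5*(-5) = 25)
j(H) = 1 (j(H) = (2*H)/((2*H)) = (2*H)*(1/(2*H)) = 1)
u = 1
-129 + u*22 = -129 + 1*22 = -129 + 22 = -107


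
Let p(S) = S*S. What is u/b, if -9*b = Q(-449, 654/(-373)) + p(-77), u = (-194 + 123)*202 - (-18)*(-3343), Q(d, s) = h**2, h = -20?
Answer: 670644/6329 ≈ 105.96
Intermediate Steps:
Q(d, s) = 400 (Q(d, s) = (-20)**2 = 400)
p(S) = S**2
u = -74516 (u = -71*202 - 1*60174 = -14342 - 60174 = -74516)
b = -6329/9 (b = -(400 + (-77)**2)/9 = -(400 + 5929)/9 = -1/9*6329 = -6329/9 ≈ -703.22)
u/b = -74516/(-6329/9) = -74516*(-9/6329) = 670644/6329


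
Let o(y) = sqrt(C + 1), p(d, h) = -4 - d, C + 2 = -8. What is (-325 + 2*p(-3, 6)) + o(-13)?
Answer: -327 + 3*I ≈ -327.0 + 3.0*I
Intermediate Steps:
C = -10 (C = -2 - 8 = -10)
o(y) = 3*I (o(y) = sqrt(-10 + 1) = sqrt(-9) = 3*I)
(-325 + 2*p(-3, 6)) + o(-13) = (-325 + 2*(-4 - 1*(-3))) + 3*I = (-325 + 2*(-4 + 3)) + 3*I = (-325 + 2*(-1)) + 3*I = (-325 - 2) + 3*I = -327 + 3*I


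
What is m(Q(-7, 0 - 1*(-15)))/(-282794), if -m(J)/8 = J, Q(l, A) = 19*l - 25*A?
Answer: -2032/141397 ≈ -0.014371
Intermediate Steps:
Q(l, A) = -25*A + 19*l
m(J) = -8*J
m(Q(-7, 0 - 1*(-15)))/(-282794) = -8*(-25*(0 - 1*(-15)) + 19*(-7))/(-282794) = -8*(-25*(0 + 15) - 133)*(-1/282794) = -8*(-25*15 - 133)*(-1/282794) = -8*(-375 - 133)*(-1/282794) = -8*(-508)*(-1/282794) = 4064*(-1/282794) = -2032/141397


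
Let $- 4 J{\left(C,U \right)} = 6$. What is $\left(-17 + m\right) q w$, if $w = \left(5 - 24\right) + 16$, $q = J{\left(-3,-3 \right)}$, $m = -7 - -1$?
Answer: $- \frac{207}{2} \approx -103.5$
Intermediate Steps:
$J{\left(C,U \right)} = - \frac{3}{2}$ ($J{\left(C,U \right)} = \left(- \frac{1}{4}\right) 6 = - \frac{3}{2}$)
$m = -6$ ($m = -7 + 1 = -6$)
$q = - \frac{3}{2} \approx -1.5$
$w = -3$ ($w = -19 + 16 = -3$)
$\left(-17 + m\right) q w = \left(-17 - 6\right) \left(- \frac{3}{2}\right) \left(-3\right) = \left(-23\right) \left(- \frac{3}{2}\right) \left(-3\right) = \frac{69}{2} \left(-3\right) = - \frac{207}{2}$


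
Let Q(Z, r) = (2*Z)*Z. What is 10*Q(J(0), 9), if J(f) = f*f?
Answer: 0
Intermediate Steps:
J(f) = f²
Q(Z, r) = 2*Z²
10*Q(J(0), 9) = 10*(2*(0²)²) = 10*(2*0²) = 10*(2*0) = 10*0 = 0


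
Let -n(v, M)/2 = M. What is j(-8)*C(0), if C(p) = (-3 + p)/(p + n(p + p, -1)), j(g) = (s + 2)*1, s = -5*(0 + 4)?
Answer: 27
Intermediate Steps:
n(v, M) = -2*M
s = -20 (s = -5*4 = -20)
j(g) = -18 (j(g) = (-20 + 2)*1 = -18*1 = -18)
C(p) = (-3 + p)/(2 + p) (C(p) = (-3 + p)/(p - 2*(-1)) = (-3 + p)/(p + 2) = (-3 + p)/(2 + p))
j(-8)*C(0) = -18*(-3 + 0)/(2 + 0) = -18*(-3)/2 = -9*(-3) = -18*(-3/2) = 27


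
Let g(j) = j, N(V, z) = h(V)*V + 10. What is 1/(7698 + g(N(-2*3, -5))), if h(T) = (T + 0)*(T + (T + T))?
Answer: 1/7060 ≈ 0.00014164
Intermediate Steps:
h(T) = 3*T² (h(T) = T*(T + 2*T) = T*(3*T) = 3*T²)
N(V, z) = 10 + 3*V³ (N(V, z) = (3*V²)*V + 10 = 3*V³ + 10 = 10 + 3*V³)
1/(7698 + g(N(-2*3, -5))) = 1/(7698 + (10 + 3*(-2*3)³)) = 1/(7698 + (10 + 3*(-6)³)) = 1/(7698 + (10 + 3*(-216))) = 1/(7698 + (10 - 648)) = 1/(7698 - 638) = 1/7060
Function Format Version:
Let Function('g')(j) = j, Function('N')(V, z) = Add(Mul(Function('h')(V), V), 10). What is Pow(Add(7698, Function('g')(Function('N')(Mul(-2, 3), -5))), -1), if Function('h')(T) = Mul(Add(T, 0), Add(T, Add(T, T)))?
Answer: Rational(1, 7060) ≈ 0.00014164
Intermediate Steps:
Function('h')(T) = Mul(3, Pow(T, 2)) (Function('h')(T) = Mul(T, Add(T, Mul(2, T))) = Mul(T, Mul(3, T)) = Mul(3, Pow(T, 2)))
Function('N')(V, z) = Add(10, Mul(3, Pow(V, 3))) (Function('N')(V, z) = Add(Mul(Mul(3, Pow(V, 2)), V), 10) = Add(Mul(3, Pow(V, 3)), 10) = Add(10, Mul(3, Pow(V, 3))))
Pow(Add(7698, Function('g')(Function('N')(Mul(-2, 3), -5))), -1) = Pow(Add(7698, Add(10, Mul(3, Pow(Mul(-2, 3), 3)))), -1) = Pow(Add(7698, Add(10, Mul(3, Pow(-6, 3)))), -1) = Pow(Add(7698, Add(10, Mul(3, -216))), -1) = Pow(Add(7698, Add(10, -648)), -1) = Pow(Add(7698, -638), -1) = Pow(7060, -1) = Rational(1, 7060)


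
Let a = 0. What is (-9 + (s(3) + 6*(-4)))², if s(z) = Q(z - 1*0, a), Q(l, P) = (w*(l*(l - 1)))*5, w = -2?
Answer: 8649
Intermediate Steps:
Q(l, P) = -10*l*(-1 + l) (Q(l, P) = -2*l*(l - 1)*5 = -2*l*(-1 + l)*5 = -10*l*(-1 + l))
s(z) = 10*z*(1 - z) (s(z) = 10*(z - 1*0)*(1 - (z - 1*0)) = 10*(z + 0)*(1 - (z + 0)) = 10*z*(1 - z))
(-9 + (s(3) + 6*(-4)))² = (-9 + (10*3*(1 - 1*3) + 6*(-4)))² = (-9 + (10*3*(1 - 3) - 24))² = (-9 + (10*3*(-2) - 24))² = (-9 + (-60 - 24))² = (-9 - 84)² = (-93)² = 8649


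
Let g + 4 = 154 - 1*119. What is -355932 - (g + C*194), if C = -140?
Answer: -328803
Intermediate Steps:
g = 31 (g = -4 + (154 - 1*119) = -4 + (154 - 119) = -4 + 35 = 31)
-355932 - (g + C*194) = -355932 - (31 - 140*194) = -355932 - (31 - 27160) = -355932 - 1*(-27129) = -355932 + 27129 = -328803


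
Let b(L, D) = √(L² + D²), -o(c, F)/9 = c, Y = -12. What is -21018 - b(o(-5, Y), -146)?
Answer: -21018 - √23341 ≈ -21171.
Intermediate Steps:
o(c, F) = -9*c
b(L, D) = √(D² + L²)
-21018 - b(o(-5, Y), -146) = -21018 - √((-146)² + (-9*(-5))²) = -21018 - √(21316 + 45²) = -21018 - √(21316 + 2025) = -21018 - √23341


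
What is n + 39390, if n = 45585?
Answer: 84975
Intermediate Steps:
n + 39390 = 45585 + 39390 = 84975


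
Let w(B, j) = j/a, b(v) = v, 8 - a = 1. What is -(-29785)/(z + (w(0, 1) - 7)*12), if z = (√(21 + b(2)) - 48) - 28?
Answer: -231012460/1226537 - 1459465*√23/1226537 ≈ -194.05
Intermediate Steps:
a = 7 (a = 8 - 1*1 = 8 - 1 = 7)
w(B, j) = j/7
z = -76 + √23 (z = (√(21 + 2) - 48) - 28 = (√23 - 48) - 28 = (-48 + √23) - 28 = -76 + √23 ≈ -71.204)
-(-29785)/(z + (w(0, 1) - 7)*12) = -(-29785)/((-76 + √23) + ((⅐)*1 - 7)*12) = -(-29785)/((-76 + √23) + (⅐ - 7)*12) = -(-29785)/((-76 + √23) - 48/7*12) = -(-29785)/((-76 + √23) - 576/7) = -(-29785)/(-1108/7 + √23) = 29785/(-1108/7 + √23)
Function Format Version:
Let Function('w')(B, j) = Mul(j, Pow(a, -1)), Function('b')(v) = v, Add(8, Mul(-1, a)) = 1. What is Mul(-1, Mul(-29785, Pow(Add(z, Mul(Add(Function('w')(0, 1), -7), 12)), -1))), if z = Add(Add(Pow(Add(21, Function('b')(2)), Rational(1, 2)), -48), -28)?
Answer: Add(Rational(-231012460, 1226537), Mul(Rational(-1459465, 1226537), Pow(23, Rational(1, 2)))) ≈ -194.05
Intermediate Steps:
a = 7 (a = Add(8, Mul(-1, 1)) = Add(8, -1) = 7)
Function('w')(B, j) = Mul(Rational(1, 7), j) (Function('w')(B, j) = Mul(j, Pow(7, -1)) = Mul(j, Rational(1, 7)) = Mul(Rational(1, 7), j))
z = Add(-76, Pow(23, Rational(1, 2))) (z = Add(Add(Pow(Add(21, 2), Rational(1, 2)), -48), -28) = Add(Add(Pow(23, Rational(1, 2)), -48), -28) = Add(Add(-48, Pow(23, Rational(1, 2))), -28) = Add(-76, Pow(23, Rational(1, 2))) ≈ -71.204)
Mul(-1, Mul(-29785, Pow(Add(z, Mul(Add(Function('w')(0, 1), -7), 12)), -1))) = Mul(-1, Mul(-29785, Pow(Add(Add(-76, Pow(23, Rational(1, 2))), Mul(Add(Mul(Rational(1, 7), 1), -7), 12)), -1))) = Mul(-1, Mul(-29785, Pow(Add(Add(-76, Pow(23, Rational(1, 2))), Mul(Add(Rational(1, 7), -7), 12)), -1))) = Mul(-1, Mul(-29785, Pow(Add(Add(-76, Pow(23, Rational(1, 2))), Mul(Rational(-48, 7), 12)), -1))) = Mul(-1, Mul(-29785, Pow(Add(Add(-76, Pow(23, Rational(1, 2))), Rational(-576, 7)), -1))) = Mul(-1, Mul(-29785, Pow(Add(Rational(-1108, 7), Pow(23, Rational(1, 2))), -1))) = Mul(29785, Pow(Add(Rational(-1108, 7), Pow(23, Rational(1, 2))), -1))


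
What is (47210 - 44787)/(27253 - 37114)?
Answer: -2423/9861 ≈ -0.24572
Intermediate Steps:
(47210 - 44787)/(27253 - 37114) = 2423/(-9861) = 2423*(-1/9861) = -2423/9861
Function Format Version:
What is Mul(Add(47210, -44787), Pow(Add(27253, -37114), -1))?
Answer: Rational(-2423, 9861) ≈ -0.24572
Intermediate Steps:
Mul(Add(47210, -44787), Pow(Add(27253, -37114), -1)) = Mul(2423, Pow(-9861, -1)) = Mul(2423, Rational(-1, 9861)) = Rational(-2423, 9861)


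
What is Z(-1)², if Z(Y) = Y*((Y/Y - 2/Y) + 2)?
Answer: 25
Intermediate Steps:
Z(Y) = Y*(3 - 2/Y) (Z(Y) = Y*((1 - 2/Y) + 2) = Y*(3 - 2/Y))
Z(-1)² = (-2 + 3*(-1))² = (-2 - 3)² = (-5)² = 25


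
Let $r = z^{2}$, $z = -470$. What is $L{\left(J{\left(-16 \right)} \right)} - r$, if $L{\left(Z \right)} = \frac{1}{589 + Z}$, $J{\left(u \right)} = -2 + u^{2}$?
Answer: $- \frac{186218699}{843} \approx -2.209 \cdot 10^{5}$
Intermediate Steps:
$r = 220900$ ($r = \left(-470\right)^{2} = 220900$)
$L{\left(J{\left(-16 \right)} \right)} - r = \frac{1}{589 - \left(2 - \left(-16\right)^{2}\right)} - 220900 = \frac{1}{589 + \left(-2 + 256\right)} - 220900 = \frac{1}{589 + 254} - 220900 = \frac{1}{843} - 220900 = - \frac{186218699}{843}$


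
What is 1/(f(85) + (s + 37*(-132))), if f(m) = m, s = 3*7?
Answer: -1/4778 ≈ -0.00020929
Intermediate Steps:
s = 21
1/(f(85) + (s + 37*(-132))) = 1/(85 + (21 + 37*(-132))) = 1/(85 + (21 - 4884)) = 1/(85 - 4863) = 1/(-4778) = -1/4778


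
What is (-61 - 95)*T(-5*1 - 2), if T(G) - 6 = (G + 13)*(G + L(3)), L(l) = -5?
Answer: 10296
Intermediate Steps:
T(G) = 6 + (-5 + G)*(13 + G) (T(G) = 6 + (G + 13)*(G - 5) = 6 + (13 + G)*(-5 + G) = 6 + (-5 + G)*(13 + G))
(-61 - 95)*T(-5*1 - 2) = (-61 - 95)*(-59 + (-5*1 - 2)² + 8*(-5*1 - 2)) = -156*(-59 + (-5 - 2)² + 8*(-5 - 2)) = -156*(-59 + (-7)² + 8*(-7)) = -156*(-59 + 49 - 56) = -156*(-66) = 10296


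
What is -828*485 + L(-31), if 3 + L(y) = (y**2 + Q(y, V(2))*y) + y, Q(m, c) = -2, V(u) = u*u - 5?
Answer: -400591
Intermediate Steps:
V(u) = -5 + u**2 (V(u) = u**2 - 5 = -5 + u**2)
L(y) = -3 + y**2 - y (L(y) = -3 + ((y**2 - 2*y) + y) = -3 + (y**2 - y) = -3 + y**2 - y)
-828*485 + L(-31) = -828*485 + (-3 + (-31)**2 - 1*(-31)) = -401580 + (-3 + 961 + 31) = -401580 + 989 = -400591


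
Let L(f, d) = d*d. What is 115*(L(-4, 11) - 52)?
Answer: 7935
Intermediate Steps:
L(f, d) = d²
115*(L(-4, 11) - 52) = 115*(11² - 52) = 115*(121 - 52) = 115*69 = 7935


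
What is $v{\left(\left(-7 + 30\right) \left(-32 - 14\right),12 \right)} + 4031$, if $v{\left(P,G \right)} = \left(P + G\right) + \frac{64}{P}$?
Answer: $\frac{1579033}{529} \approx 2984.9$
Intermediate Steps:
$v{\left(P,G \right)} = G + P + \frac{64}{P}$ ($v{\left(P,G \right)} = \left(G + P\right) + \frac{64}{P} = G + P + \frac{64}{P}$)
$v{\left(\left(-7 + 30\right) \left(-32 - 14\right),12 \right)} + 4031 = \left(12 + \left(-7 + 30\right) \left(-32 - 14\right) + \frac{64}{\left(-7 + 30\right) \left(-32 - 14\right)}\right) + 4031 = \left(12 + 23 \left(-46\right) + \frac{64}{23 \left(-46\right)}\right) + 4031 = \left(12 - 1058 + \frac{64}{-1058}\right) + 4031 = \left(12 - 1058 + 64 \left(- \frac{1}{1058}\right)\right) + 4031 = \left(12 - 1058 - \frac{32}{529}\right) + 4031 = - \frac{553366}{529} + 4031 = \frac{1579033}{529}$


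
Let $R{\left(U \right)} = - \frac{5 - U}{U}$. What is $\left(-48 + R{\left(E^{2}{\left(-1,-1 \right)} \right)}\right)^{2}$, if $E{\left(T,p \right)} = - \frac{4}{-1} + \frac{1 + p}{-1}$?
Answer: $\frac{573049}{256} \approx 2238.5$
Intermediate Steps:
$E{\left(T,p \right)} = 3 - p$ ($E{\left(T,p \right)} = \left(-4\right) \left(-1\right) + \left(1 + p\right) \left(-1\right) = 4 - \left(1 + p\right) = 3 - p$)
$R{\left(U \right)} = - \frac{5 - U}{U}$
$\left(-48 + R{\left(E^{2}{\left(-1,-1 \right)} \right)}\right)^{2} = \left(-48 + \frac{-5 + \left(3 - -1\right)^{2}}{\left(3 - -1\right)^{2}}\right)^{2} = \left(-48 + \frac{-5 + \left(3 + 1\right)^{2}}{\left(3 + 1\right)^{2}}\right)^{2} = \left(-48 + \frac{-5 + 4^{2}}{4^{2}}\right)^{2} = \left(-48 + \frac{-5 + 16}{16}\right)^{2} = \left(-48 + \frac{1}{16} \cdot 11\right)^{2} = \left(-48 + \frac{11}{16}\right)^{2} = \left(- \frac{757}{16}\right)^{2} = \frac{573049}{256}$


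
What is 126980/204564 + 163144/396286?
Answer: 10461723187/10133231163 ≈ 1.0324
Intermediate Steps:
126980/204564 + 163144/396286 = 126980*(1/204564) + 163144*(1/396286) = 31745/51141 + 81572/198143 = 10461723187/10133231163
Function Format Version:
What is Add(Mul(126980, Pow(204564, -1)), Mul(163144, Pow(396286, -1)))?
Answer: Rational(10461723187, 10133231163) ≈ 1.0324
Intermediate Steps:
Add(Mul(126980, Pow(204564, -1)), Mul(163144, Pow(396286, -1))) = Add(Mul(126980, Rational(1, 204564)), Mul(163144, Rational(1, 396286))) = Add(Rational(31745, 51141), Rational(81572, 198143)) = Rational(10461723187, 10133231163)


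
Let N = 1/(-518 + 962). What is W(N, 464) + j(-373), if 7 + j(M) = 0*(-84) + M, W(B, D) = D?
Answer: 84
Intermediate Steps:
N = 1/444 ≈ 0.0022523
j(M) = -7 + M (j(M) = -7 + (0*(-84) + M) = -7 + (0 + M) = -7 + M)
W(N, 464) + j(-373) = 464 + (-7 - 373) = 464 - 380 = 84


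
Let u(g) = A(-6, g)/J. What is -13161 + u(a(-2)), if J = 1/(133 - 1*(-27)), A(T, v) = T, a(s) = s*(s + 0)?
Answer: -14121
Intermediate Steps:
a(s) = s² (a(s) = s*s = s²)
J = 1/160 (J = 1/(133 + 27) = 1/160 ≈ 0.0062500)
u(g) = -960 (u(g) = -6/1/160 = -6*160 = -960)
-13161 + u(a(-2)) = -13161 - 960 = -14121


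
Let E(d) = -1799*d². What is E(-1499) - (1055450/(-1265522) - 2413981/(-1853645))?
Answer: -4741335603818646166071/1172914263845 ≈ -4.0424e+9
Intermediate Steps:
E(-1499) - (1055450/(-1265522) - 2413981/(-1853645)) = -1799*(-1499)² - (1055450/(-1265522) - 2413981/(-1853645)) = -1799*2247001 - (1055450*(-1/1265522) - 2413981*(-1/1853645)) = -4042354799 - (-527725/632761 + 2413981/1853645) = -4042354799 - 1*549258223916/1172914263845 = -4042354799 - 549258223916/1172914263845 = -4741335603818646166071/1172914263845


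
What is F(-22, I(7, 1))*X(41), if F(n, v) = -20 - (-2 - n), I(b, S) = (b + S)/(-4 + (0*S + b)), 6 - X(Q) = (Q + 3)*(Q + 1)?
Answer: 73680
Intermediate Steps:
X(Q) = 6 - (1 + Q)*(3 + Q) (X(Q) = 6 - (Q + 3)*(Q + 1) = 6 - (3 + Q)*(1 + Q) = 6 - (1 + Q)*(3 + Q))
I(b, S) = (S + b)/(-4 + b) (I(b, S) = (S + b)/(-4 + (0 + b)) = (S + b)/(-4 + b))
F(n, v) = -18 + n (F(n, v) = -20 + (2 + n) = -18 + n)
F(-22, I(7, 1))*X(41) = (-18 - 22)*(3 - 1*41**2 - 4*41) = -40*(3 - 1*1681 - 164) = -40*(3 - 1681 - 164) = -40*(-1842) = 73680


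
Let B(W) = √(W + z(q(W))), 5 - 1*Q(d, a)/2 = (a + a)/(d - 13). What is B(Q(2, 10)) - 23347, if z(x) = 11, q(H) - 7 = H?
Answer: -23347 + √2981/11 ≈ -23342.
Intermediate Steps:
q(H) = 7 + H
Q(d, a) = 10 - 4*a/(-13 + d) (Q(d, a) = 10 - 2*(a + a)/(d - 13) = 10 - 2*2*a/(-13 + d) = 10 - 4*a/(-13 + d))
B(W) = √(11 + W) (B(W) = √(W + 11) = √(11 + W))
B(Q(2, 10)) - 23347 = √(11 + 2*(-65 - 2*10 + 5*2)/(-13 + 2)) - 23347 = √(11 + 2*(-65 - 20 + 10)/(-11)) - 23347 = √(11 + 2*(-1/11)*(-75)) - 23347 = √(11 + 150/11) - 23347 = √(271/11) - 23347 = √2981/11 - 23347 = -23347 + √2981/11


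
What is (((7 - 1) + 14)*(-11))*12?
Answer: -2640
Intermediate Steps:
(((7 - 1) + 14)*(-11))*12 = ((6 + 14)*(-11))*12 = (20*(-11))*12 = -220*12 = -2640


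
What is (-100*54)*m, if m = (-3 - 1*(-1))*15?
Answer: 162000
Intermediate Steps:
m = -30 (m = (-3 + 1)*15 = -2*15 = -30)
(-100*54)*m = -100*54*(-30) = -5400*(-30) = 162000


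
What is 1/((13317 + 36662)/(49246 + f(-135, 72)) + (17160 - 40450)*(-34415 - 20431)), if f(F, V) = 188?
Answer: 49434/63145179399539 ≈ 7.8286e-10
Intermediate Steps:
1/((13317 + 36662)/(49246 + f(-135, 72)) + (17160 - 40450)*(-34415 - 20431)) = 1/((13317 + 36662)/(49246 + 188) + (17160 - 40450)*(-34415 - 20431)) = 1/(49979/49434 - 23290*(-54846)) = 1/(49979*(1/49434) + 1277363340) = 1/(49979/49434 + 1277363340) = 1/(63145179399539/49434) = 49434/63145179399539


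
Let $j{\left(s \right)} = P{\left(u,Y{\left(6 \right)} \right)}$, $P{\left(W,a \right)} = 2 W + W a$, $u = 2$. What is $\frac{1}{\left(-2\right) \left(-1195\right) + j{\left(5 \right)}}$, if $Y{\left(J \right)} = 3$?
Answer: $\frac{1}{2400} \approx 0.00041667$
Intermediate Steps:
$j{\left(s \right)} = 10$ ($j{\left(s \right)} = 2 \left(2 + 3\right) = 2 \cdot 5 = 10$)
$\frac{1}{\left(-2\right) \left(-1195\right) + j{\left(5 \right)}} = \frac{1}{\left(-2\right) \left(-1195\right) + 10} = \frac{1}{2390 + 10} = \frac{1}{2400}$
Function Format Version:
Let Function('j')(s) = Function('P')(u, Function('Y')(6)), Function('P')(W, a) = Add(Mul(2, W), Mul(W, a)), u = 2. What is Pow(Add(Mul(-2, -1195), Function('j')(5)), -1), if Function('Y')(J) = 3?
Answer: Rational(1, 2400) ≈ 0.00041667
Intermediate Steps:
Function('j')(s) = 10 (Function('j')(s) = Mul(2, Add(2, 3)) = Mul(2, 5) = 10)
Pow(Add(Mul(-2, -1195), Function('j')(5)), -1) = Pow(Add(Mul(-2, -1195), 10), -1) = Pow(Add(2390, 10), -1) = Pow(2400, -1) = Rational(1, 2400)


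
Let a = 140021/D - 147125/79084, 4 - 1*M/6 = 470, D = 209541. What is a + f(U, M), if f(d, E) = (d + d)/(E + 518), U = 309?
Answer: -1624813505875/1110279809748 ≈ -1.4634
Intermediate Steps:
M = -2796 (M = 24 - 6*470 = 24 - 2820 = -2796)
f(d, E) = 2*d/(518 + E) (f(d, E) = (2*d)/(518 + E) = 2*d/(518 + E))
a = -19755298861/16571340444 (a = 140021/209541 - 147125/79084 = -19755298861/16571340444 ≈ -1.1921)
a + f(U, M) = -19755298861/16571340444 + 2*309/(518 - 2796) = -19755298861/16571340444 + 2*309/(-2278) = -19755298861/16571340444 + 2*309*(-1/2278) = -19755298861/16571340444 - 309/1139 = -1624813505875/1110279809748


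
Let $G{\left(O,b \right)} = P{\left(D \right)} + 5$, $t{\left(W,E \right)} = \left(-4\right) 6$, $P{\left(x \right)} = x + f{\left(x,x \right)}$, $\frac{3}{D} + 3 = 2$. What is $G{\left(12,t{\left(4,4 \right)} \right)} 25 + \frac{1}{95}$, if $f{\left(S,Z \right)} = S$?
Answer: $- \frac{2374}{95} \approx -24.989$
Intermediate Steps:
$D = -3$ ($D = \frac{3}{-3 + 2} = \frac{3}{-1} = 3 \left(-1\right) = -3$)
$P{\left(x \right)} = 2 x$ ($P{\left(x \right)} = x + x = 2 x$)
$t{\left(W,E \right)} = -24$
$G{\left(O,b \right)} = -1$ ($G{\left(O,b \right)} = 2 \left(-3\right) + 5 = -6 + 5 = -1$)
$G{\left(12,t{\left(4,4 \right)} \right)} 25 + \frac{1}{95} = \left(-1\right) 25 + \frac{1}{95} = -25 + \frac{1}{95} = - \frac{2374}{95}$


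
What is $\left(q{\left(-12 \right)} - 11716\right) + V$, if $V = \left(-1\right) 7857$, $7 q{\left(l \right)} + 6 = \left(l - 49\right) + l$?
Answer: $- \frac{137090}{7} \approx -19584.0$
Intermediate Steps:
$q{\left(l \right)} = - \frac{55}{7} + \frac{2 l}{7}$ ($q{\left(l \right)} = - \frac{6}{7} + \frac{\left(l - 49\right) + l}{7} = - \frac{6}{7} + \frac{\left(-49 + l\right) + l}{7} = - \frac{6}{7} + \frac{-49 + 2 l}{7} = - \frac{6}{7} + \left(-7 + \frac{2 l}{7}\right) = - \frac{55}{7} + \frac{2 l}{7}$)
$V = -7857$
$\left(q{\left(-12 \right)} - 11716\right) + V = \left(\left(- \frac{55}{7} + \frac{2}{7} \left(-12\right)\right) - 11716\right) - 7857 = \left(\left(- \frac{55}{7} - \frac{24}{7}\right) - 11716\right) - 7857 = \left(- \frac{79}{7} - 11716\right) - 7857 = - \frac{82091}{7} - 7857 = - \frac{137090}{7}$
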